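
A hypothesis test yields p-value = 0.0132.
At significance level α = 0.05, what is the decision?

Compare p-value to α:
0.0132 < 0.05
Decision: reject H₀

Answer: reject H₀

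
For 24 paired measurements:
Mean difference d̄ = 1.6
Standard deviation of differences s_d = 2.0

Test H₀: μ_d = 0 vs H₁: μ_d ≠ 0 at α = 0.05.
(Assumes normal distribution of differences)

df = n - 1 = 23
SE = s_d/√n = 2.0/√24 = 0.4082
t = d̄/SE = 1.6/0.4082 = 3.9196
Critical value: t_{0.025,23} = ±2.069
p-value ≈ 0.0007
Decision: reject H₀

Answer: t = 3.9196, reject H₀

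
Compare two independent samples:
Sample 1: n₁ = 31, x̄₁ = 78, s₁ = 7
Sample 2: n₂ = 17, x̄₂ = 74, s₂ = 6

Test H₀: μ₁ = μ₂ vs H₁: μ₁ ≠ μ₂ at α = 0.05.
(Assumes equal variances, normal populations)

Answer: t = 1.9874, fail to reject H₀

Derivation:
Pooled variance: s²_p = [30×7² + 16×6²]/(46) = 44.4783
s_p = 6.6692
SE = s_p×√(1/n₁ + 1/n₂) = 6.6692×√(1/31 + 1/17) = 2.0127
t = (x̄₁ - x̄₂)/SE = (78 - 74)/2.0127 = 1.9874
df = 46, t-critical = ±2.013
Decision: fail to reject H₀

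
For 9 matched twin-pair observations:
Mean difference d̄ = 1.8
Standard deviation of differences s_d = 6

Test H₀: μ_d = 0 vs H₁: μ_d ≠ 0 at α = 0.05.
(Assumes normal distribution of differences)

df = n - 1 = 8
SE = s_d/√n = 6/√9 = 2.0000
t = d̄/SE = 1.8/2.0000 = 0.9000
Critical value: t_{0.025,8} = ±2.306
p-value ≈ 0.3944
Decision: fail to reject H₀

Answer: t = 0.9000, fail to reject H₀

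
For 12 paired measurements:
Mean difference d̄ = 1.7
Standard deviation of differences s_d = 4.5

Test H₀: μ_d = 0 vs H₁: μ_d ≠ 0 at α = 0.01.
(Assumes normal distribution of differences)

df = n - 1 = 11
SE = s_d/√n = 4.5/√12 = 1.2990
t = d̄/SE = 1.7/1.2990 = 1.3087
Critical value: t_{0.005,11} = ±3.106
p-value ≈ 0.2173
Decision: fail to reject H₀

Answer: t = 1.3087, fail to reject H₀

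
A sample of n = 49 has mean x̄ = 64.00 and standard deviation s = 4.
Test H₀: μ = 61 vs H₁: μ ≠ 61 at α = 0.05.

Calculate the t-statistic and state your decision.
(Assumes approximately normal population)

Answer: t = 5.2503, reject H₀

Derivation:
df = n - 1 = 48
SE = s/√n = 4/√49 = 0.5714
t = (x̄ - μ₀)/SE = (64.00 - 61)/0.5714 = 5.2503
Critical value: t_{0.025,48} = ±2.011
p-value < 0.0001
Decision: reject H₀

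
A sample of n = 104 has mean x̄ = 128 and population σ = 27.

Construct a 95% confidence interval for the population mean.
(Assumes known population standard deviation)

Answer: (122.8107, 133.1893)

Derivation:
Confidence level: 95%, α = 0.05
z_0.025 = 1.960
SE = σ/√n = 27/√104 = 2.6476
Margin of error = 1.960 × 2.6476 = 5.1893
CI: x̄ ± margin = 128 ± 5.1893
CI: (122.8107, 133.1893)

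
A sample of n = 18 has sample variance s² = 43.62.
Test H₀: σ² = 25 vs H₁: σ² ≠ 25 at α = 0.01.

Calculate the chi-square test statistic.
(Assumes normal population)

Answer: χ² = 29.6616, fail to reject H₀

Derivation:
df = n - 1 = 17
χ² = (n-1)s²/σ₀² = 17×43.62/25 = 29.6616
Critical values: χ²_{0.995,17} = 5.697, χ²_{0.005,17} = 35.718
Rejection region: χ² < 5.697 or χ² > 35.718
Decision: fail to reject H₀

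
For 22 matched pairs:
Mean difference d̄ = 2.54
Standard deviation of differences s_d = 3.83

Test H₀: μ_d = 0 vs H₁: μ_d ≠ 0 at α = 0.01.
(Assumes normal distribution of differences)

df = n - 1 = 21
SE = s_d/√n = 3.83/√22 = 0.8166
t = d̄/SE = 2.54/0.8166 = 3.1105
Critical value: t_{0.005,21} = ±2.831
p-value ≈ 0.0053
Decision: reject H₀

Answer: t = 3.1105, reject H₀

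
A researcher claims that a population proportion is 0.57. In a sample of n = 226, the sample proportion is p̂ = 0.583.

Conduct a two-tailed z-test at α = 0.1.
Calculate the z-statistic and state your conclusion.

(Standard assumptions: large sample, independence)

Answer: z = 0.3948, fail to reject H₀

Derivation:
H₀: p = 0.57, H₁: p ≠ 0.57
Standard error: SE = √(p₀(1-p₀)/n) = √(0.57×0.43/226) = 0.032932
z-statistic: z = (p̂ - p₀)/SE = (0.583 - 0.57)/0.032932 = 0.3948
Critical value: z_0.05 = ±1.645
p-value = 0.6930
Decision: fail to reject H₀ at α = 0.1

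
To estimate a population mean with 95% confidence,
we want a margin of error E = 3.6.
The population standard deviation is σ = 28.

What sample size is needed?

z_0.025 = 1.960
n = (z×σ/E)² = (1.960×28/3.6)²
n = 232.3931
Round up: n = 233

Answer: n = 233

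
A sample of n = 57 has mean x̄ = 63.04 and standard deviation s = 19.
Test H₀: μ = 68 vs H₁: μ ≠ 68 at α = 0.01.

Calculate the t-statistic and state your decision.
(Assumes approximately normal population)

Answer: t = -1.9709, fail to reject H₀

Derivation:
df = n - 1 = 56
SE = s/√n = 19/√57 = 2.5166
t = (x̄ - μ₀)/SE = (63.04 - 68)/2.5166 = -1.9709
Critical value: t_{0.005,56} = ±2.667
p-value ≈ 0.0537
Decision: fail to reject H₀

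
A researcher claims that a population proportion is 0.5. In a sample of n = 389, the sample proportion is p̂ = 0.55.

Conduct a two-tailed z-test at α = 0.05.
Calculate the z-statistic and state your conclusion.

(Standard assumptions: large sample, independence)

Answer: z = 1.9723, reject H₀

Derivation:
H₀: p = 0.5, H₁: p ≠ 0.5
Standard error: SE = √(p₀(1-p₀)/n) = √(0.5×0.5/389) = 0.025351
z-statistic: z = (p̂ - p₀)/SE = (0.55 - 0.5)/0.025351 = 1.9723
Critical value: z_0.025 = ±1.960
p-value = 0.0486
Decision: reject H₀ at α = 0.05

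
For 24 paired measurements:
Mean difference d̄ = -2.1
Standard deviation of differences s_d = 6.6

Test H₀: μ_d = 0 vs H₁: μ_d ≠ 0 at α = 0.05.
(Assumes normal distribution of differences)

df = n - 1 = 23
SE = s_d/√n = 6.6/√24 = 1.3472
t = d̄/SE = -2.1/1.3472 = -1.5588
Critical value: t_{0.025,23} = ±2.069
p-value ≈ 0.1327
Decision: fail to reject H₀

Answer: t = -1.5588, fail to reject H₀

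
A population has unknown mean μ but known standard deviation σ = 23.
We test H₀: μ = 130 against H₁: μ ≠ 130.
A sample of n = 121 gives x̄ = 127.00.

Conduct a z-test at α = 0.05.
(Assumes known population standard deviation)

Answer: z = -1.4348, fail to reject H₀

Derivation:
Standard error: SE = σ/√n = 23/√121 = 2.0909
z-statistic: z = (x̄ - μ₀)/SE = (127.00 - 130)/2.0909 = -1.4348
Critical value: ±1.960
p-value = 0.1513
Decision: fail to reject H₀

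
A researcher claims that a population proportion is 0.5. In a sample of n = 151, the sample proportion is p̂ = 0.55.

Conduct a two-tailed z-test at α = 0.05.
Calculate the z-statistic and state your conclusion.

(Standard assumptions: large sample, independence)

H₀: p = 0.5, H₁: p ≠ 0.5
Standard error: SE = √(p₀(1-p₀)/n) = √(0.5×0.5/151) = 0.040689
z-statistic: z = (p̂ - p₀)/SE = (0.55 - 0.5)/0.040689 = 1.2288
Critical value: z_0.025 = ±1.960
p-value = 0.2191
Decision: fail to reject H₀ at α = 0.05

Answer: z = 1.2288, fail to reject H₀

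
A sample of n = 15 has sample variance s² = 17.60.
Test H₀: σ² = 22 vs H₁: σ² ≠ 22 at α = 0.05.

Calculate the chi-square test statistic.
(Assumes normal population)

df = n - 1 = 14
χ² = (n-1)s²/σ₀² = 14×17.60/22 = 11.2000
Critical values: χ²_{0.975,14} = 5.629, χ²_{0.025,14} = 26.119
Rejection region: χ² < 5.629 or χ² > 26.119
Decision: fail to reject H₀

Answer: χ² = 11.2000, fail to reject H₀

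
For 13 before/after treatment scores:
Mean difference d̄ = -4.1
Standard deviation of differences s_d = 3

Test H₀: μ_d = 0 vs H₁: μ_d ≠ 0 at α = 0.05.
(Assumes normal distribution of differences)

df = n - 1 = 12
SE = s_d/√n = 3/√13 = 0.8321
t = d̄/SE = -4.1/0.8321 = -4.9273
Critical value: t_{0.025,12} = ±2.179
p-value ≈ 0.0003
Decision: reject H₀

Answer: t = -4.9273, reject H₀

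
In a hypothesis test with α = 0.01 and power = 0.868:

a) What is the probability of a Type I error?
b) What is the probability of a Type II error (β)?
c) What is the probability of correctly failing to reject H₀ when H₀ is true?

Answer: a) 0.01, b) 0.132, c) 0.99

Derivation:
a) Type I error probability = α = 0.01
b) Power = P(reject H₀ | H₁ true) = 1 - β = 0.868, so Type II error probability = β = 1 - Power = 0.132
c) P(fail to reject H₀ | H₀ true) = 1 - α = 0.99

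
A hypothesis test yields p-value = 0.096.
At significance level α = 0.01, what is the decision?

Answer: fail to reject H₀

Derivation:
Compare p-value to α:
0.096 ≥ 0.01
Decision: fail to reject H₀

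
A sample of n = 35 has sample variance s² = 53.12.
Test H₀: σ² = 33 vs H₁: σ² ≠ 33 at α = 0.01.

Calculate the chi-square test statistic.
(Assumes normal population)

Answer: χ² = 54.7297, fail to reject H₀

Derivation:
df = n - 1 = 34
χ² = (n-1)s²/σ₀² = 34×53.12/33 = 54.7297
Critical values: χ²_{0.995,34} = 16.501, χ²_{0.005,34} = 58.964
Rejection region: χ² < 16.501 or χ² > 58.964
Decision: fail to reject H₀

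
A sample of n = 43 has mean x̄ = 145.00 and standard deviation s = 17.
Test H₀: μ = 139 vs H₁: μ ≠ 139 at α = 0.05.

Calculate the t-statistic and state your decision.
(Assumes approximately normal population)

Answer: t = 2.3144, reject H₀

Derivation:
df = n - 1 = 42
SE = s/√n = 17/√43 = 2.5925
t = (x̄ - μ₀)/SE = (145.00 - 139)/2.5925 = 2.3144
Critical value: t_{0.025,42} = ±2.018
p-value ≈ 0.0256
Decision: reject H₀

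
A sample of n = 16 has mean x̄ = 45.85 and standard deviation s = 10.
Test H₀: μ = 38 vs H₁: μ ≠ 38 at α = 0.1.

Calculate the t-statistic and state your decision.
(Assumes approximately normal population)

Answer: t = 3.1400, reject H₀

Derivation:
df = n - 1 = 15
SE = s/√n = 10/√16 = 2.5000
t = (x̄ - μ₀)/SE = (45.85 - 38)/2.5000 = 3.1400
Critical value: t_{0.05,15} = ±1.753
p-value ≈ 0.0067
Decision: reject H₀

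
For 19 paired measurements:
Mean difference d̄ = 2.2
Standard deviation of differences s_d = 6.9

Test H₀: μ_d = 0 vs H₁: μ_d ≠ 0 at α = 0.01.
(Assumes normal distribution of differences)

Answer: t = 1.3898, fail to reject H₀

Derivation:
df = n - 1 = 18
SE = s_d/√n = 6.9/√19 = 1.5830
t = d̄/SE = 2.2/1.5830 = 1.3898
Critical value: t_{0.005,18} = ±2.878
p-value ≈ 0.1815
Decision: fail to reject H₀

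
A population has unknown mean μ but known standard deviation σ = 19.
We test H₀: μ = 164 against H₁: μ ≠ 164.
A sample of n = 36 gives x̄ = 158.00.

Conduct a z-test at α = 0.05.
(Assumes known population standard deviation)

Answer: z = -1.8947, fail to reject H₀

Derivation:
Standard error: SE = σ/√n = 19/√36 = 3.1667
z-statistic: z = (x̄ - μ₀)/SE = (158.00 - 164)/3.1667 = -1.8947
Critical value: ±1.960
p-value = 0.0581
Decision: fail to reject H₀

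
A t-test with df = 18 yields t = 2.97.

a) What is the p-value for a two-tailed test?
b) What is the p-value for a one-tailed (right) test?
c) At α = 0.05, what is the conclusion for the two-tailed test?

Using t-distribution with df = 18:
a) Two-tailed: p = 2×P(T > 2.97) = 0.0082
b) One-tailed: p = P(T > 2.97) = 0.0041
c) 0.0082 < 0.05, reject H₀

Answer: a) 0.0082, b) 0.0041, c) reject H₀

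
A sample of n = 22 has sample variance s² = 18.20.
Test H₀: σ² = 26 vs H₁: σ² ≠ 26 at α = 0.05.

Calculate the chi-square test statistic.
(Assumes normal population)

Answer: χ² = 14.7000, fail to reject H₀

Derivation:
df = n - 1 = 21
χ² = (n-1)s²/σ₀² = 21×18.20/26 = 14.7000
Critical values: χ²_{0.975,21} = 10.283, χ²_{0.025,21} = 35.479
Rejection region: χ² < 10.283 or χ² > 35.479
Decision: fail to reject H₀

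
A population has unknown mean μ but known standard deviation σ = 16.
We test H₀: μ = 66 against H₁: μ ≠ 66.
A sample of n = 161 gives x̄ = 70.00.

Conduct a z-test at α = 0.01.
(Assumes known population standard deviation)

Answer: z = 3.1721, reject H₀

Derivation:
Standard error: SE = σ/√n = 16/√161 = 1.2610
z-statistic: z = (x̄ - μ₀)/SE = (70.00 - 66)/1.2610 = 3.1721
Critical value: ±2.576
p-value = 0.0015
Decision: reject H₀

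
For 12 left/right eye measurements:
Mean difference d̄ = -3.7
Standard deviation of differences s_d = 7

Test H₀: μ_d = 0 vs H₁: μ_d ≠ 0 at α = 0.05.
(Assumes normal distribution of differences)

df = n - 1 = 11
SE = s_d/√n = 7/√12 = 2.0207
t = d̄/SE = -3.7/2.0207 = -1.8310
Critical value: t_{0.025,11} = ±2.201
p-value ≈ 0.0943
Decision: fail to reject H₀

Answer: t = -1.8310, fail to reject H₀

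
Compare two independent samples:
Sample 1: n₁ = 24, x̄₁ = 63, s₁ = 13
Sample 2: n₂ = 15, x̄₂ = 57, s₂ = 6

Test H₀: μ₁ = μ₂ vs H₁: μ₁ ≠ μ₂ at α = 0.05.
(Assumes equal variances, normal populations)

Pooled variance: s²_p = [23×13² + 14×6²]/(37) = 118.6757
s_p = 10.8938
SE = s_p×√(1/n₁ + 1/n₂) = 10.8938×√(1/24 + 1/15) = 3.5856
t = (x̄₁ - x̄₂)/SE = (63 - 57)/3.5856 = 1.6734
df = 37, t-critical = ±2.026
Decision: fail to reject H₀

Answer: t = 1.6734, fail to reject H₀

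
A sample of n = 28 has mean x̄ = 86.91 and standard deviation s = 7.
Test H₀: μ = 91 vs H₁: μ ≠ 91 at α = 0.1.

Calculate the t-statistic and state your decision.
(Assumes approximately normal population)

Answer: t = -3.0917, reject H₀

Derivation:
df = n - 1 = 27
SE = s/√n = 7/√28 = 1.3229
t = (x̄ - μ₀)/SE = (86.91 - 91)/1.3229 = -3.0917
Critical value: t_{0.05,27} = ±1.703
p-value ≈ 0.0046
Decision: reject H₀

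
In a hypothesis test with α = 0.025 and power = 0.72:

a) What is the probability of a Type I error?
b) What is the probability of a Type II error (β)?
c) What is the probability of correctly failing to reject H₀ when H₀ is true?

Answer: a) 0.025, b) 0.28, c) 0.975

Derivation:
a) Type I error probability = α = 0.025
b) Power = P(reject H₀ | H₁ true) = 1 - β = 0.72, so Type II error probability = β = 1 - Power = 0.28
c) P(fail to reject H₀ | H₀ true) = 1 - α = 0.975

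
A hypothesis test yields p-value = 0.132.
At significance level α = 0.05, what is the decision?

Answer: fail to reject H₀

Derivation:
Compare p-value to α:
0.132 ≥ 0.05
Decision: fail to reject H₀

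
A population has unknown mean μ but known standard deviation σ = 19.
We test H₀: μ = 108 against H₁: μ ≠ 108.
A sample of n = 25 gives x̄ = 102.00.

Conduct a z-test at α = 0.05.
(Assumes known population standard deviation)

Standard error: SE = σ/√n = 19/√25 = 3.8000
z-statistic: z = (x̄ - μ₀)/SE = (102.00 - 108)/3.8000 = -1.5789
Critical value: ±1.960
p-value = 0.1144
Decision: fail to reject H₀

Answer: z = -1.5789, fail to reject H₀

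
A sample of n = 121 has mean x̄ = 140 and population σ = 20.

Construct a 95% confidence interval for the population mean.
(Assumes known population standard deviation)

Confidence level: 95%, α = 0.05
z_0.025 = 1.960
SE = σ/√n = 20/√121 = 1.8182
Margin of error = 1.960 × 1.8182 = 3.5637
CI: x̄ ± margin = 140 ± 3.5637
CI: (136.4363, 143.5637)

Answer: (136.4363, 143.5637)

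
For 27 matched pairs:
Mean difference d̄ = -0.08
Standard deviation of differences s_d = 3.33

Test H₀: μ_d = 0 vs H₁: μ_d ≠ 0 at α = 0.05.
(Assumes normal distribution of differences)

Answer: t = -0.1248, fail to reject H₀

Derivation:
df = n - 1 = 26
SE = s_d/√n = 3.33/√27 = 0.6409
t = d̄/SE = -0.08/0.6409 = -0.1248
Critical value: t_{0.025,26} = ±2.056
p-value ≈ 0.9016
Decision: fail to reject H₀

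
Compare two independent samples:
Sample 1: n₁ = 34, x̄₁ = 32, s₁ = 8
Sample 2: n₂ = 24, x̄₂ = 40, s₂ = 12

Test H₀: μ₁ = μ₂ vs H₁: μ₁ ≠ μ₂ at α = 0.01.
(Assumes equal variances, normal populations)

Answer: t = -3.0490, reject H₀

Derivation:
Pooled variance: s²_p = [33×8² + 23×12²]/(56) = 96.8571
s_p = 9.8416
SE = s_p×√(1/n₁ + 1/n₂) = 9.8416×√(1/34 + 1/24) = 2.6238
t = (x̄₁ - x̄₂)/SE = (32 - 40)/2.6238 = -3.0490
df = 56, t-critical = ±2.667
Decision: reject H₀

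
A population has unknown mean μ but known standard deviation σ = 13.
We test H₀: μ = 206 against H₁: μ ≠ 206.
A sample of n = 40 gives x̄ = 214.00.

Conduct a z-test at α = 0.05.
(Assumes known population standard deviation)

Standard error: SE = σ/√n = 13/√40 = 2.0555
z-statistic: z = (x̄ - μ₀)/SE = (214.00 - 206)/2.0555 = 3.8920
Critical value: ±1.960
p-value = 0.0001
Decision: reject H₀

Answer: z = 3.8920, reject H₀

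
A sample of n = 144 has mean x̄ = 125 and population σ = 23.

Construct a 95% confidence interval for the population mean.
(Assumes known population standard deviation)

Confidence level: 95%, α = 0.05
z_0.025 = 1.960
SE = σ/√n = 23/√144 = 1.9167
Margin of error = 1.960 × 1.9167 = 3.7567
CI: x̄ ± margin = 125 ± 3.7567
CI: (121.2433, 128.7567)

Answer: (121.2433, 128.7567)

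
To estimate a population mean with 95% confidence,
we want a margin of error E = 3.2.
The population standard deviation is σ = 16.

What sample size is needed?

Answer: n = 97

Derivation:
z_0.025 = 1.960
n = (z×σ/E)² = (1.960×16/3.2)²
n = 96.0400
Round up: n = 97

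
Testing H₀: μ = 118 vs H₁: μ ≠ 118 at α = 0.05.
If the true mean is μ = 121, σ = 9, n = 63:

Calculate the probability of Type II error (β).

Answer: β ≈ 0.2464

Derivation:
SE = σ/√n = 9/√63 = 1.1339
Critical values: μ₀ ± z_0.025×SE = 118 ± 1.960×1.1339
Acceptance region: (115.7776, 120.2224)
Under H₁ (μ = 121): z_high = (120.2224 - 121)/1.1339 = -0.6858, z_low = (115.7776 - 121)/1.1339 = -4.6057
β = P(not reject | H₁) = Φ(-0.6858) - Φ(-4.6057) ≈ 0.2464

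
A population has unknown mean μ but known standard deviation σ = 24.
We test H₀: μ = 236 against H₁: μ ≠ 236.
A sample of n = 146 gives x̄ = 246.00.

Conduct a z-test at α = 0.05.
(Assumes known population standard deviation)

Answer: z = 5.0345, reject H₀

Derivation:
Standard error: SE = σ/√n = 24/√146 = 1.9863
z-statistic: z = (x̄ - μ₀)/SE = (246.00 - 236)/1.9863 = 5.0345
Critical value: ±1.960
p-value < 0.0001
Decision: reject H₀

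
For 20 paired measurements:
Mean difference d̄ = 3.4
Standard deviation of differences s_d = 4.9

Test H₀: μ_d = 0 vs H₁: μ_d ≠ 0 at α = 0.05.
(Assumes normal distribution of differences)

Answer: t = 3.1030, reject H₀

Derivation:
df = n - 1 = 19
SE = s_d/√n = 4.9/√20 = 1.0957
t = d̄/SE = 3.4/1.0957 = 3.1030
Critical value: t_{0.025,19} = ±2.093
p-value ≈ 0.0059
Decision: reject H₀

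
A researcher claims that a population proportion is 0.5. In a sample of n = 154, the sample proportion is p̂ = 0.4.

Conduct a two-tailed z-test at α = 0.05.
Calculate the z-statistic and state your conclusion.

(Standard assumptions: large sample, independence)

H₀: p = 0.5, H₁: p ≠ 0.5
Standard error: SE = √(p₀(1-p₀)/n) = √(0.5×0.5/154) = 0.040291
z-statistic: z = (p̂ - p₀)/SE = (0.4 - 0.5)/0.040291 = -2.4819
Critical value: z_0.025 = ±1.960
p-value = 0.0131
Decision: reject H₀ at α = 0.05

Answer: z = -2.4819, reject H₀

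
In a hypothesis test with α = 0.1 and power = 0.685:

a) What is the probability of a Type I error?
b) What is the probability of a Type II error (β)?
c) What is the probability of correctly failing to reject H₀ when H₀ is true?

Answer: a) 0.1, b) 0.315, c) 0.9

Derivation:
a) Type I error probability = α = 0.1
b) Power = P(reject H₀ | H₁ true) = 1 - β = 0.685, so Type II error probability = β = 1 - Power = 0.315
c) P(fail to reject H₀ | H₀ true) = 1 - α = 0.9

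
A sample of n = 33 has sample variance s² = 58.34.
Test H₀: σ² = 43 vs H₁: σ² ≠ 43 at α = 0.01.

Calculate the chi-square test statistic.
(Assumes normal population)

df = n - 1 = 32
χ² = (n-1)s²/σ₀² = 32×58.34/43 = 43.4158
Critical values: χ²_{0.995,32} = 15.134, χ²_{0.005,32} = 56.328
Rejection region: χ² < 15.134 or χ² > 56.328
Decision: fail to reject H₀

Answer: χ² = 43.4158, fail to reject H₀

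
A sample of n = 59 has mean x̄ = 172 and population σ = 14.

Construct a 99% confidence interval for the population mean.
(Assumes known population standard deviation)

Confidence level: 99%, α = 0.01
z_0.005 = 2.576
SE = σ/√n = 14/√59 = 1.8226
Margin of error = 2.576 × 1.8226 = 4.6950
CI: x̄ ± margin = 172 ± 4.6950
CI: (167.3050, 176.6950)

Answer: (167.3050, 176.6950)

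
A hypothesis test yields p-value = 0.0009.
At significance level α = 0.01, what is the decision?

Compare p-value to α:
0.0009 < 0.01
Decision: reject H₀

Answer: reject H₀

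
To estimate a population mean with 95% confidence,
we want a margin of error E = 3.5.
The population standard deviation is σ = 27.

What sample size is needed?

Answer: n = 229

Derivation:
z_0.025 = 1.960
n = (z×σ/E)² = (1.960×27/3.5)²
n = 228.6144
Round up: n = 229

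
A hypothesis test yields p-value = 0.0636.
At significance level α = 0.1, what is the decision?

Answer: reject H₀

Derivation:
Compare p-value to α:
0.0636 < 0.1
Decision: reject H₀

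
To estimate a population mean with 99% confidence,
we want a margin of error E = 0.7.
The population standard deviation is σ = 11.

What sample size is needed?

z_0.005 = 2.576
n = (z×σ/E)² = (2.576×11/0.7)²
n = 1638.6304
Round up: n = 1639

Answer: n = 1639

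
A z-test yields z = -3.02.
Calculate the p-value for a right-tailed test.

Answer: p-value ≈ 0.9987

Derivation:
For z = -3.02:
p = P(Z > -3.02) = 1 - Φ(-3.02) = 0.9987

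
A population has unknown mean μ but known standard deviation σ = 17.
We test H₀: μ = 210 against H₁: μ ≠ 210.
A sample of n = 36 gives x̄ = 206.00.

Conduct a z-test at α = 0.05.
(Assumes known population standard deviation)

Standard error: SE = σ/√n = 17/√36 = 2.8333
z-statistic: z = (x̄ - μ₀)/SE = (206.00 - 210)/2.8333 = -1.4118
Critical value: ±1.960
p-value = 0.1580
Decision: fail to reject H₀

Answer: z = -1.4118, fail to reject H₀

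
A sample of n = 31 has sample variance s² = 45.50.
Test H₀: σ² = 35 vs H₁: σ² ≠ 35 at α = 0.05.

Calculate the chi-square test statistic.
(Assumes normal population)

df = n - 1 = 30
χ² = (n-1)s²/σ₀² = 30×45.50/35 = 39.0000
Critical values: χ²_{0.975,30} = 16.791, χ²_{0.025,30} = 46.979
Rejection region: χ² < 16.791 or χ² > 46.979
Decision: fail to reject H₀

Answer: χ² = 39.0000, fail to reject H₀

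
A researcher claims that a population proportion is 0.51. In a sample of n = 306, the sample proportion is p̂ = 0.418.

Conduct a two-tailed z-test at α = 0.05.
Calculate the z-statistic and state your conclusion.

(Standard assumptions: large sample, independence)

Answer: z = -3.2194, reject H₀

Derivation:
H₀: p = 0.51, H₁: p ≠ 0.51
Standard error: SE = √(p₀(1-p₀)/n) = √(0.51×0.49/306) = 0.028577
z-statistic: z = (p̂ - p₀)/SE = (0.418 - 0.51)/0.028577 = -3.2194
Critical value: z_0.025 = ±1.960
p-value = 0.0013
Decision: reject H₀ at α = 0.05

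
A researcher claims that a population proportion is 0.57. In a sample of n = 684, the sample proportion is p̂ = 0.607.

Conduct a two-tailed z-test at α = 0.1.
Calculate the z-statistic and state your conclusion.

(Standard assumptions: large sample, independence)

H₀: p = 0.57, H₁: p ≠ 0.57
Standard error: SE = √(p₀(1-p₀)/n) = √(0.57×0.43/684) = 0.018930
z-statistic: z = (p̂ - p₀)/SE = (0.607 - 0.57)/0.018930 = 1.9546
Critical value: z_0.05 = ±1.645
p-value = 0.0506
Decision: reject H₀ at α = 0.1

Answer: z = 1.9546, reject H₀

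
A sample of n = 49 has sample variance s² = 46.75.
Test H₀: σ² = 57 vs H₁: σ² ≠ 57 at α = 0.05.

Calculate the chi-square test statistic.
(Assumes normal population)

Answer: χ² = 39.3684, fail to reject H₀

Derivation:
df = n - 1 = 48
χ² = (n-1)s²/σ₀² = 48×46.75/57 = 39.3684
Critical values: χ²_{0.975,48} = 30.755, χ²_{0.025,48} = 69.023
Rejection region: χ² < 30.755 or χ² > 69.023
Decision: fail to reject H₀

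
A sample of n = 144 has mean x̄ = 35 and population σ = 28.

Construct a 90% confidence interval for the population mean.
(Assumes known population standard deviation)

Answer: (31.1617, 38.8383)

Derivation:
Confidence level: 90%, α = 0.1
z_0.05 = 1.645
SE = σ/√n = 28/√144 = 2.3333
Margin of error = 1.645 × 2.3333 = 3.8383
CI: x̄ ± margin = 35 ± 3.8383
CI: (31.1617, 38.8383)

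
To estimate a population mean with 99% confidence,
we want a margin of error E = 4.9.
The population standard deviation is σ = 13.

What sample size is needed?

z_0.005 = 2.576
n = (z×σ/E)² = (2.576×13/4.9)²
n = 46.7075
Round up: n = 47

Answer: n = 47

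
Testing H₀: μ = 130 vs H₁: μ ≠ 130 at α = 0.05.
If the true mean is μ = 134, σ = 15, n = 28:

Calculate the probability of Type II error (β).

Answer: β ≈ 0.7081

Derivation:
SE = σ/√n = 15/√28 = 2.8347
Critical values: μ₀ ± z_0.025×SE = 130 ± 1.960×2.8347
Acceptance region: (124.4440, 135.5560)
Under H₁ (μ = 134): z_high = (135.5560 - 134)/2.8347 = 0.5489, z_low = (124.4440 - 134)/2.8347 = -3.3711
β = P(not reject | H₁) = Φ(0.5489) - Φ(-3.3711) ≈ 0.7081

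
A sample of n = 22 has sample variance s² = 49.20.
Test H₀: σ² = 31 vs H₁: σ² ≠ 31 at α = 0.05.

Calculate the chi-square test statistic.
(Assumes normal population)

Answer: χ² = 33.3290, fail to reject H₀

Derivation:
df = n - 1 = 21
χ² = (n-1)s²/σ₀² = 21×49.20/31 = 33.3290
Critical values: χ²_{0.975,21} = 10.283, χ²_{0.025,21} = 35.479
Rejection region: χ² < 10.283 or χ² > 35.479
Decision: fail to reject H₀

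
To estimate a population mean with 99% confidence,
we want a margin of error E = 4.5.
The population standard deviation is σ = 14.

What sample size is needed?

Answer: n = 65

Derivation:
z_0.005 = 2.576
n = (z×σ/E)² = (2.576×14/4.5)²
n = 64.2278
Round up: n = 65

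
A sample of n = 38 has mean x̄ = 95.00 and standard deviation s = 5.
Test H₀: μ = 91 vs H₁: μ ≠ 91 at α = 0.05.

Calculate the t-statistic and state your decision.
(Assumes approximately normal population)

Answer: t = 4.9316, reject H₀

Derivation:
df = n - 1 = 37
SE = s/√n = 5/√38 = 0.8111
t = (x̄ - μ₀)/SE = (95.00 - 91)/0.8111 = 4.9316
Critical value: t_{0.025,37} = ±2.026
p-value < 0.0001
Decision: reject H₀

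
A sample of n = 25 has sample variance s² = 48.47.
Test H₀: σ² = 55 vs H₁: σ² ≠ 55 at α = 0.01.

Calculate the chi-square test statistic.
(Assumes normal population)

Answer: χ² = 21.1505, fail to reject H₀

Derivation:
df = n - 1 = 24
χ² = (n-1)s²/σ₀² = 24×48.47/55 = 21.1505
Critical values: χ²_{0.995,24} = 9.886, χ²_{0.005,24} = 45.559
Rejection region: χ² < 9.886 or χ² > 45.559
Decision: fail to reject H₀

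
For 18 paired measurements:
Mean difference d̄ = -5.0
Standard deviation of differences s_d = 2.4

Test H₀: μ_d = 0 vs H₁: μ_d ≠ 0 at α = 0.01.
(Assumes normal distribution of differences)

df = n - 1 = 17
SE = s_d/√n = 2.4/√18 = 0.5657
t = d̄/SE = -5.0/0.5657 = -8.8386
Critical value: t_{0.005,17} = ±2.898
p-value < 0.0001
Decision: reject H₀

Answer: t = -8.8386, reject H₀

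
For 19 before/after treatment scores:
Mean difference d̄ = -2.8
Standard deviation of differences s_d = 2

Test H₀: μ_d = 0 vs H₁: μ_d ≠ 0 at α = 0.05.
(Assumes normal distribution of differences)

Answer: t = -6.1029, reject H₀

Derivation:
df = n - 1 = 18
SE = s_d/√n = 2/√19 = 0.4588
t = d̄/SE = -2.8/0.4588 = -6.1029
Critical value: t_{0.025,18} = ±2.101
p-value < 0.0001
Decision: reject H₀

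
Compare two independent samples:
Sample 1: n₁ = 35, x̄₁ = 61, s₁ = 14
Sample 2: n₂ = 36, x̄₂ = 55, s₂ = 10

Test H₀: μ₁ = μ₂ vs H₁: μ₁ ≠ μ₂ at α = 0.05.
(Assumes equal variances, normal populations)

Pooled variance: s²_p = [34×14² + 35×10²]/(69) = 147.3043
s_p = 12.1369
SE = s_p×√(1/n₁ + 1/n₂) = 12.1369×√(1/35 + 1/36) = 2.8811
t = (x̄₁ - x̄₂)/SE = (61 - 55)/2.8811 = 2.0825
df = 69, t-critical = ±1.995
Decision: reject H₀

Answer: t = 2.0825, reject H₀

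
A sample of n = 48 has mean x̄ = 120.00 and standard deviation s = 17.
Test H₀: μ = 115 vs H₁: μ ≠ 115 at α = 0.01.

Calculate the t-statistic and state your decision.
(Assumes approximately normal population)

df = n - 1 = 47
SE = s/√n = 17/√48 = 2.4537
t = (x̄ - μ₀)/SE = (120.00 - 115)/2.4537 = 2.0377
Critical value: t_{0.005,47} = ±2.685
p-value ≈ 0.0472
Decision: fail to reject H₀

Answer: t = 2.0377, fail to reject H₀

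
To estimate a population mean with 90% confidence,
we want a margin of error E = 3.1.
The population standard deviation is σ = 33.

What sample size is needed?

Answer: n = 307

Derivation:
z_0.05 = 1.645
n = (z×σ/E)² = (1.645×33/3.1)²
n = 306.6453
Round up: n = 307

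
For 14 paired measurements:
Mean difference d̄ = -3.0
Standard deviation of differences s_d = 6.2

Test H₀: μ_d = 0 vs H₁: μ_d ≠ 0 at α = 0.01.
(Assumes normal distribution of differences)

Answer: t = -1.8105, fail to reject H₀

Derivation:
df = n - 1 = 13
SE = s_d/√n = 6.2/√14 = 1.6570
t = d̄/SE = -3.0/1.6570 = -1.8105
Critical value: t_{0.005,13} = ±3.012
p-value ≈ 0.0934
Decision: fail to reject H₀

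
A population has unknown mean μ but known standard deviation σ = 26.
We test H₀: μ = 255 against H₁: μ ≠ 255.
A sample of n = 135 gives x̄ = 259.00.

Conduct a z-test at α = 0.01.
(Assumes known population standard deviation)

Standard error: SE = σ/√n = 26/√135 = 2.2377
z-statistic: z = (x̄ - μ₀)/SE = (259.00 - 255)/2.2377 = 1.7875
Critical value: ±2.576
p-value = 0.0739
Decision: fail to reject H₀

Answer: z = 1.7875, fail to reject H₀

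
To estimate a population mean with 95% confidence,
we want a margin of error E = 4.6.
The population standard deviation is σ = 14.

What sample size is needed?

z_0.025 = 1.960
n = (z×σ/E)² = (1.960×14/4.6)²
n = 35.5838
Round up: n = 36

Answer: n = 36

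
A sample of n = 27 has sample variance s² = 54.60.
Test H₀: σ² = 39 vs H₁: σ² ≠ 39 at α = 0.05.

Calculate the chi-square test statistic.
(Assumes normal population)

Answer: χ² = 36.4000, fail to reject H₀

Derivation:
df = n - 1 = 26
χ² = (n-1)s²/σ₀² = 26×54.60/39 = 36.4000
Critical values: χ²_{0.975,26} = 13.844, χ²_{0.025,26} = 41.923
Rejection region: χ² < 13.844 or χ² > 41.923
Decision: fail to reject H₀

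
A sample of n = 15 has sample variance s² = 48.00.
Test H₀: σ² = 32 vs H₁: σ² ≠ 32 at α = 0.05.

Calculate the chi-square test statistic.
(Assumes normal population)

df = n - 1 = 14
χ² = (n-1)s²/σ₀² = 14×48.00/32 = 21.0000
Critical values: χ²_{0.975,14} = 5.629, χ²_{0.025,14} = 26.119
Rejection region: χ² < 5.629 or χ² > 26.119
Decision: fail to reject H₀

Answer: χ² = 21.0000, fail to reject H₀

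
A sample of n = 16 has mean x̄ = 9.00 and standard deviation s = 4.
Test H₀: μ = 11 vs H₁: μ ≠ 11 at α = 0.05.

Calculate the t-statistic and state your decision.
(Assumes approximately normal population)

df = n - 1 = 15
SE = s/√n = 4/√16 = 1.0000
t = (x̄ - μ₀)/SE = (9.00 - 11)/1.0000 = -2.0000
Critical value: t_{0.025,15} = ±2.131
p-value ≈ 0.0639
Decision: fail to reject H₀

Answer: t = -2.0000, fail to reject H₀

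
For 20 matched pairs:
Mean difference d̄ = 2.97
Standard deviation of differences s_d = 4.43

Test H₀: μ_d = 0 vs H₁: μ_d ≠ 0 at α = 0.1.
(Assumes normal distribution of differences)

Answer: t = 2.9982, reject H₀

Derivation:
df = n - 1 = 19
SE = s_d/√n = 4.43/√20 = 0.9906
t = d̄/SE = 2.97/0.9906 = 2.9982
Critical value: t_{0.05,19} = ±1.729
p-value ≈ 0.0074
Decision: reject H₀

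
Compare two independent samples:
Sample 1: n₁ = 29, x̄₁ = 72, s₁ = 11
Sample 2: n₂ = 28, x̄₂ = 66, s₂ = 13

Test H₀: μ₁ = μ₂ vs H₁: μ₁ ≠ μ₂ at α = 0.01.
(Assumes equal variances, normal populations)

Pooled variance: s²_p = [28×11² + 27×13²]/(55) = 144.5636
s_p = 12.0235
SE = s_p×√(1/n₁ + 1/n₂) = 12.0235×√(1/29 + 1/28) = 3.1856
t = (x̄₁ - x̄₂)/SE = (72 - 66)/3.1856 = 1.8835
df = 55, t-critical = ±2.668
Decision: fail to reject H₀

Answer: t = 1.8835, fail to reject H₀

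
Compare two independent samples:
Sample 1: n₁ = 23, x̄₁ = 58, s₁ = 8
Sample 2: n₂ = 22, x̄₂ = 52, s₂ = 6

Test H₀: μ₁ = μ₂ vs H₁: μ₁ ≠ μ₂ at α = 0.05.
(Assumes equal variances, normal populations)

Answer: t = 2.8361, reject H₀

Derivation:
Pooled variance: s²_p = [22×8² + 21×6²]/(43) = 50.3256
s_p = 7.0941
SE = s_p×√(1/n₁ + 1/n₂) = 7.0941×√(1/23 + 1/22) = 2.1156
t = (x̄₁ - x̄₂)/SE = (58 - 52)/2.1156 = 2.8361
df = 43, t-critical = ±2.017
Decision: reject H₀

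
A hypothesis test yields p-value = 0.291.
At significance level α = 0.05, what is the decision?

Answer: fail to reject H₀

Derivation:
Compare p-value to α:
0.291 ≥ 0.05
Decision: fail to reject H₀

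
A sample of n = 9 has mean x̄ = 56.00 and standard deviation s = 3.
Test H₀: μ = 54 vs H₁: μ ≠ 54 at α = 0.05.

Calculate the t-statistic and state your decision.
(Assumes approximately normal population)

Answer: t = 2.0000, fail to reject H₀

Derivation:
df = n - 1 = 8
SE = s/√n = 3/√9 = 1.0000
t = (x̄ - μ₀)/SE = (56.00 - 54)/1.0000 = 2.0000
Critical value: t_{0.025,8} = ±2.306
p-value ≈ 0.0805
Decision: fail to reject H₀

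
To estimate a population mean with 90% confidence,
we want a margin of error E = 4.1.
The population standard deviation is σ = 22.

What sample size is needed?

z_0.05 = 1.645
n = (z×σ/E)² = (1.645×22/4.1)²
n = 77.9129
Round up: n = 78

Answer: n = 78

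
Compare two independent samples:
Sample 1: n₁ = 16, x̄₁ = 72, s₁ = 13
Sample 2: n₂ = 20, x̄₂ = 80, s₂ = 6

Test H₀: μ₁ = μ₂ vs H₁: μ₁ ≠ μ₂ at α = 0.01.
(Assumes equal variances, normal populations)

Pooled variance: s²_p = [15×13² + 19×6²]/(34) = 94.6765
s_p = 9.7302
SE = s_p×√(1/n₁ + 1/n₂) = 9.7302×√(1/16 + 1/20) = 3.2636
t = (x̄₁ - x̄₂)/SE = (72 - 80)/3.2636 = -2.4513
df = 34, t-critical = ±2.728
Decision: fail to reject H₀

Answer: t = -2.4513, fail to reject H₀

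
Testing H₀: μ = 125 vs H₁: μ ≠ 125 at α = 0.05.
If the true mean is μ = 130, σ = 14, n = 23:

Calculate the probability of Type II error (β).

SE = σ/√n = 14/√23 = 2.9192
Critical values: μ₀ ± z_0.025×SE = 125 ± 1.960×2.9192
Acceptance region: (119.2784, 130.7216)
Under H₁ (μ = 130): z_high = (130.7216 - 130)/2.9192 = 0.2472, z_low = (119.2784 - 130)/2.9192 = -3.6728
β = P(not reject | H₁) = Φ(0.2472) - Φ(-3.6728) ≈ 0.5975

Answer: β ≈ 0.5975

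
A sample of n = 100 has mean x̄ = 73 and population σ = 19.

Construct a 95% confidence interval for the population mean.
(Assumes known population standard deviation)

Answer: (69.2760, 76.7240)

Derivation:
Confidence level: 95%, α = 0.05
z_0.025 = 1.960
SE = σ/√n = 19/√100 = 1.9000
Margin of error = 1.960 × 1.9000 = 3.7240
CI: x̄ ± margin = 73 ± 3.7240
CI: (69.2760, 76.7240)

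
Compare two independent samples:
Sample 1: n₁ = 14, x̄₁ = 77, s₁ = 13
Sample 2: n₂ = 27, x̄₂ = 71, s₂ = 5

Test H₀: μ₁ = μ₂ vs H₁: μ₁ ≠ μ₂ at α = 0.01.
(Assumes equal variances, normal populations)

Pooled variance: s²_p = [13×13² + 26×5²]/(39) = 73.0000
s_p = 8.5440
SE = s_p×√(1/n₁ + 1/n₂) = 8.5440×√(1/14 + 1/27) = 2.8139
t = (x̄₁ - x̄₂)/SE = (77 - 71)/2.8139 = 2.1323
df = 39, t-critical = ±2.708
Decision: fail to reject H₀

Answer: t = 2.1323, fail to reject H₀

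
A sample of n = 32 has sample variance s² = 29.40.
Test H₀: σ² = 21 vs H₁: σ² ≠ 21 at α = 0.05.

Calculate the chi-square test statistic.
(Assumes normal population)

Answer: χ² = 43.4000, fail to reject H₀

Derivation:
df = n - 1 = 31
χ² = (n-1)s²/σ₀² = 31×29.40/21 = 43.4000
Critical values: χ²_{0.975,31} = 17.539, χ²_{0.025,31} = 48.232
Rejection region: χ² < 17.539 or χ² > 48.232
Decision: fail to reject H₀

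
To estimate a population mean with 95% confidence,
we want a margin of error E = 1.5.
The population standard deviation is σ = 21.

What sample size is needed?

z_0.025 = 1.960
n = (z×σ/E)² = (1.960×21/1.5)²
n = 752.9536
Round up: n = 753

Answer: n = 753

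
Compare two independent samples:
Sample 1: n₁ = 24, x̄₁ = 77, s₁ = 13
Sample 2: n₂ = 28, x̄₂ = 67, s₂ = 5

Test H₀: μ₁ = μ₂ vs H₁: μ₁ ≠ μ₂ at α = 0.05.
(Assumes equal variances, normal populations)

Answer: t = 3.7635, reject H₀

Derivation:
Pooled variance: s²_p = [23×13² + 27×5²]/(50) = 91.2400
s_p = 9.5520
SE = s_p×√(1/n₁ + 1/n₂) = 9.5520×√(1/24 + 1/28) = 2.6571
t = (x̄₁ - x̄₂)/SE = (77 - 67)/2.6571 = 3.7635
df = 50, t-critical = ±2.009
Decision: reject H₀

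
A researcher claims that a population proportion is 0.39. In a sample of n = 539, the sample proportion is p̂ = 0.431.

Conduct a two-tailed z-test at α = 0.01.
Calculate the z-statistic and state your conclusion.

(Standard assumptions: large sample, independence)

H₀: p = 0.39, H₁: p ≠ 0.39
Standard error: SE = √(p₀(1-p₀)/n) = √(0.39×0.61/539) = 0.021009
z-statistic: z = (p̂ - p₀)/SE = (0.431 - 0.39)/0.021009 = 1.9515
Critical value: z_0.005 = ±2.576
p-value = 0.0510
Decision: fail to reject H₀ at α = 0.01

Answer: z = 1.9515, fail to reject H₀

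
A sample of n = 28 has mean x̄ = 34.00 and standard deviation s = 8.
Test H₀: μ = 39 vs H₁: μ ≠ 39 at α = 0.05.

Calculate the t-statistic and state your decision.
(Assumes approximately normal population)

Answer: t = -3.3071, reject H₀

Derivation:
df = n - 1 = 27
SE = s/√n = 8/√28 = 1.5119
t = (x̄ - μ₀)/SE = (34.00 - 39)/1.5119 = -3.3071
Critical value: t_{0.025,27} = ±2.052
p-value ≈ 0.0027
Decision: reject H₀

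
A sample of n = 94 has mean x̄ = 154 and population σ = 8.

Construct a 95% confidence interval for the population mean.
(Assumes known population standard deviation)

Confidence level: 95%, α = 0.05
z_0.025 = 1.960
SE = σ/√n = 8/√94 = 0.8251
Margin of error = 1.960 × 0.8251 = 1.6172
CI: x̄ ± margin = 154 ± 1.6172
CI: (152.3828, 155.6172)

Answer: (152.3828, 155.6172)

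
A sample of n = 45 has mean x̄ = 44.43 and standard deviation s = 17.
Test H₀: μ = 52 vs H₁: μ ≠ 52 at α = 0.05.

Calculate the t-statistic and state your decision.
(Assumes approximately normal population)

Answer: t = -2.9871, reject H₀

Derivation:
df = n - 1 = 44
SE = s/√n = 17/√45 = 2.5342
t = (x̄ - μ₀)/SE = (44.43 - 52)/2.5342 = -2.9871
Critical value: t_{0.025,44} = ±2.015
p-value ≈ 0.0046
Decision: reject H₀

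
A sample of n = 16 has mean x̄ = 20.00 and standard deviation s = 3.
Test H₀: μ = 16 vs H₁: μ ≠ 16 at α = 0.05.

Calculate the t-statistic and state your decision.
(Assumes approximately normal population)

df = n - 1 = 15
SE = s/√n = 3/√16 = 0.7500
t = (x̄ - μ₀)/SE = (20.00 - 16)/0.7500 = 5.3333
Critical value: t_{0.025,15} = ±2.131
p-value ≈ 0.0001
Decision: reject H₀

Answer: t = 5.3333, reject H₀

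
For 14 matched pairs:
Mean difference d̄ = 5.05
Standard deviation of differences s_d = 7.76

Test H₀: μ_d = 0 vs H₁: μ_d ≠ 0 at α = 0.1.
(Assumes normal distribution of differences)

Answer: t = 2.4350, reject H₀

Derivation:
df = n - 1 = 13
SE = s_d/√n = 7.76/√14 = 2.0739
t = d̄/SE = 5.05/2.0739 = 2.4350
Critical value: t_{0.05,13} = ±1.771
p-value ≈ 0.0300
Decision: reject H₀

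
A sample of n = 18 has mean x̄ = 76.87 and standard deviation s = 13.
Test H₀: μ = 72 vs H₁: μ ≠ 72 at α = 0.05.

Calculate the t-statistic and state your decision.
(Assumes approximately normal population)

Answer: t = 1.5894, fail to reject H₀

Derivation:
df = n - 1 = 17
SE = s/√n = 13/√18 = 3.0641
t = (x̄ - μ₀)/SE = (76.87 - 72)/3.0641 = 1.5894
Critical value: t_{0.025,17} = ±2.110
p-value ≈ 0.1304
Decision: fail to reject H₀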